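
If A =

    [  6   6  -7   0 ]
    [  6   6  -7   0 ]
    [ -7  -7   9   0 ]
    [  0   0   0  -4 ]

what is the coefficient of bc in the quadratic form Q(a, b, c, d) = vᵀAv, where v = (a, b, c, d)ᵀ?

-14

The coefficient of bc is A[2,3] + A[3,2] = 2·(-7) = -14.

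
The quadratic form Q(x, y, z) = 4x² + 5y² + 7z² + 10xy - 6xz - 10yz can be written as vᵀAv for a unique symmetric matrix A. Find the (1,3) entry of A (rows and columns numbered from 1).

The coefficient of x·z in Q is -6. For a symmetric A this equals A[1,3] + A[3,1] = 2·A[1,3].
So A[1,3] = -6/2 = -3.

-3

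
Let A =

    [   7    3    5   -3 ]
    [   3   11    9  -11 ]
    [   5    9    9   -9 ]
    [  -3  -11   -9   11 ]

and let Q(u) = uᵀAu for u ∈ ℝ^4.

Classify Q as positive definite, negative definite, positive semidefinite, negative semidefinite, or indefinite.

positive semidefinite

Symmetric row and column elimination reduces A to a congruent diagonal form with pivots 7, 68/7, 10/17, 0.
Counting signs: 3 positive, 1 zero.
Hence Q is positive semidefinite.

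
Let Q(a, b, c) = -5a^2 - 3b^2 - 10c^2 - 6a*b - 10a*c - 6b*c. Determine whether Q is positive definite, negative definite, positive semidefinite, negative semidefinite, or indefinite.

negative definite

The symmetric matrix is A = [[-5, -3, -5], [-3, -3, -3], [-5, -3, -10]].
Symmetric row and column elimination reduces A to a congruent diagonal form with pivots -5, -6/5, -5.
That gives 3 negative pivots.
Hence Q is negative definite.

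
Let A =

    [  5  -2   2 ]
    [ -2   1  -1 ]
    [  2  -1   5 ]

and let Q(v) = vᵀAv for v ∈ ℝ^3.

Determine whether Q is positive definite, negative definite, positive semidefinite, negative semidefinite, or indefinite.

positive definite

Symmetric row and column elimination reduces A to a congruent diagonal form with pivots 5, 1/5, 4.
So there are 3 positive pivots.
Hence Q is positive definite.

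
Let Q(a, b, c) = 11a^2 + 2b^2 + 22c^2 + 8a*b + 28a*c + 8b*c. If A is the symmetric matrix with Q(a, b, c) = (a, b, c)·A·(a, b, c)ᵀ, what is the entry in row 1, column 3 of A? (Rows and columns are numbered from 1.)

The coefficient of a·c in Q is 28. For a symmetric A this equals A[1,3] + A[3,1] = 2·A[1,3].
So A[1,3] = 28/2 = 14.

14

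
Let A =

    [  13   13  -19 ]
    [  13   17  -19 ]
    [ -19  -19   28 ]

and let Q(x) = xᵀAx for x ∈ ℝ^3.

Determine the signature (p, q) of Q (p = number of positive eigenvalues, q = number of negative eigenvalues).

Row-reducing A symmetrically gives the diagonal entries 13, 4, 3/13.
Counting signs: 3 positive.

(3, 0)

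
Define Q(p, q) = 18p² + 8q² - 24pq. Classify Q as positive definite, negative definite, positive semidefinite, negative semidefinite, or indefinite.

The symmetric matrix of Q is [[18, -12], [-12, 8]].
For the 2×2 matrix [[18, -12], [-12, 8]]: det = 18·8 − (-12)² = 0, trace = 26.
det = 0 so one eigenvalue is zero; the form is semidefinite with the sign of the trace.

positive semidefinite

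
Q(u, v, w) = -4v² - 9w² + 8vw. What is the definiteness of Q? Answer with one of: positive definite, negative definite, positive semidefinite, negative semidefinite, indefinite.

The symmetric matrix is A = [[0, 0, 0], [0, -4, 4], [0, 4, -9]].
Congruent diagonalization of A (simultaneous row and column reduction) yields pivots 0, -4, -5.
That gives 2 negative, 1 zero pivots.
Hence Q is negative semidefinite.

negative semidefinite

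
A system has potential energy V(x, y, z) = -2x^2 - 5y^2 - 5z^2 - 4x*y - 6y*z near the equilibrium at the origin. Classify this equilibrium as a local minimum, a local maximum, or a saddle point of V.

The Hessian at the origin is H = [[-4, -4, 0], [-4, -10, -6], [0, -6, -10]].
Row-reducing H symmetrically gives the diagonal entries -4, -6, -4.
Counting signs: 3 negative.
H is negative definite, so the origin is a strict local maximum.

local maximum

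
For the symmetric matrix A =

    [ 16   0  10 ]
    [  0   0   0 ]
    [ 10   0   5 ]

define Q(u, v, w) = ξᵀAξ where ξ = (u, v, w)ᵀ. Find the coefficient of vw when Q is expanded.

The coefficient of vw is A[2,3] + A[3,2] = 2·0 = 0.

0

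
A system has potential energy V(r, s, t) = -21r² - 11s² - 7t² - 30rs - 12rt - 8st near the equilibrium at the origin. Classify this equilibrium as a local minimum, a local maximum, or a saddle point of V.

local maximum

The Hessian at the origin is H = [[-42, -30, -12], [-30, -22, -8], [-12, -8, -14]].
Symmetric row and column elimination reduces H to a congruent diagonal form with pivots -42, -4/7, -10.
That gives 3 negative pivots.
H is negative definite, so the origin is a strict local maximum.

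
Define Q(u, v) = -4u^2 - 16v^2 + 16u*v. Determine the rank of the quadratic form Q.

The associated matrix is A = [[-4, 8], [8, -16]].
Row-reducing A symmetrically gives the diagonal entries -4, 0.
So there are 1 negative, 1 zero pivots.
The rank is the number of nonzero pivots: 1.

1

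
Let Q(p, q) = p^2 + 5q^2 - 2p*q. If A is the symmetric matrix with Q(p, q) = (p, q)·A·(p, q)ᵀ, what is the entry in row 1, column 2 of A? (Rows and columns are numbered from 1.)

The coefficient of p·q in Q is -2. For a symmetric A this equals A[1,2] + A[2,1] = 2·A[1,2].
So A[1,2] = -2/2 = -1.

-1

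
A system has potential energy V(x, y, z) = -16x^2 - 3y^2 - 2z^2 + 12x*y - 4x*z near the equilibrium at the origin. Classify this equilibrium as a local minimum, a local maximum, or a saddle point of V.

The Hessian at the origin is H = [[-32, 12, -4], [12, -6, 0], [-4, 0, -4]].
An LDLᵀ factorisation of H has diagonal entries -32, -3/2, -2.
Counting signs: 3 negative.
H is negative definite, so the origin is a strict local maximum.

local maximum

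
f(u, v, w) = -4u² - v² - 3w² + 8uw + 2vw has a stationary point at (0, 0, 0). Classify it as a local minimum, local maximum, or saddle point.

The Hessian at the origin is H = [[-8, 0, 8], [0, -2, 2], [8, 2, -6]].
Applying the same elementary operations to the rows and columns of H produces a congruent diagonal matrix with entries -8, -2, 4.
That gives 1 positive, 2 negative pivots.
H is indefinite, so the origin is a saddle point.

saddle point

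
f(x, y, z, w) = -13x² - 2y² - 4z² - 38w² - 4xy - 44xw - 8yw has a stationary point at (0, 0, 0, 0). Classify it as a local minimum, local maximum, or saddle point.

The Hessian at the origin is H = [[-26, -4, 0, -44], [-4, -4, 0, -8], [0, 0, -8, 0], [-44, -8, 0, -76]].
Congruent diagonalization of H (simultaneous row and column reduction) yields pivots -26, -44/13, -8, -12/11.
So there are 4 negative pivots.
H is negative definite, so the origin is a strict local maximum.

local maximum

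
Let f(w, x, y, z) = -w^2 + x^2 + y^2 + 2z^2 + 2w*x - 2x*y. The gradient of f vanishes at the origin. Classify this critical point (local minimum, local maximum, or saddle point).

The Hessian at the origin is H = [[-2, 2, 0, 0], [2, 2, -2, 0], [0, -2, 2, 0], [0, 0, 0, 4]].
Row-reducing H symmetrically gives the diagonal entries -2, 4, 1, 4.
So there are 3 positive, 1 negative pivots.
H is indefinite, so the origin is a saddle point.

saddle point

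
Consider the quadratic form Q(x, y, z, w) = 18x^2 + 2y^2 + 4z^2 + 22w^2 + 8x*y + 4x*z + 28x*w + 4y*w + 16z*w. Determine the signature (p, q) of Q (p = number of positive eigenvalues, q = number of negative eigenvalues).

The symmetric matrix is A = [[18, 4, 2, 14], [4, 2, 0, 2], [2, 0, 4, 8], [14, 2, 8, 22]].
Symmetric row and column elimination reduces A to a congruent diagonal form with pivots 18, 10/9, 18/5, 0.
So there are 3 positive, 1 zero pivots.

(3, 0)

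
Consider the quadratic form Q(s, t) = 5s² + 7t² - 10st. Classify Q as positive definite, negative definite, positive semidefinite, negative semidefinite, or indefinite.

The symmetric matrix of Q is A = [[5, -5], [-5, 7]].
Leading principal minors: Δ_1 = 5, Δ_2 = 10.
All leading principal minors are positive, so by Sylvester's criterion Q is positive definite.

positive definite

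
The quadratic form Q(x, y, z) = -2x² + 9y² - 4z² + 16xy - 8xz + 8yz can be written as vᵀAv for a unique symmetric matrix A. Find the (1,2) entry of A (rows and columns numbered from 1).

The coefficient of x·y in Q is 16. For a symmetric A this equals A[1,2] + A[2,1] = 2·A[1,2].
So A[1,2] = 16/2 = 8.

8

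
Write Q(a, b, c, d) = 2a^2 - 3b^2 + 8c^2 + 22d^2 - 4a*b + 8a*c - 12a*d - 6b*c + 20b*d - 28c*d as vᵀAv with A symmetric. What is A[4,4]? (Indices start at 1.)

22

The coefficient of d^2 in Q is 22, and that is exactly A[4,4].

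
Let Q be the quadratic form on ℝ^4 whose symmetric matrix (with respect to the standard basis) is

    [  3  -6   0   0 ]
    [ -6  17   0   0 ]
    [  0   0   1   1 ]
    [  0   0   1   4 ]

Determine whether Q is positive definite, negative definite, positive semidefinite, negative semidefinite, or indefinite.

positive definite

Leading principal minors: Δ_1 = 3, Δ_2 = 15, Δ_3 = 15, Δ_4 = 45.
All leading principal minors are positive, so by Sylvester's criterion Q is positive definite.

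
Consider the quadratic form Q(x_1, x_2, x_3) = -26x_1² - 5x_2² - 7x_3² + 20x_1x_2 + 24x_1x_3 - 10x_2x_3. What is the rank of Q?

3

Write A = [[-26, 10, 12], [10, -5, -5], [12, -5, -7]].
Applying the same elementary operations to the rows and columns of A produces a congruent diagonal matrix with entries -26, -15/13, -4/3.
That gives 3 negative pivots.
The rank is the number of nonzero pivots: 3.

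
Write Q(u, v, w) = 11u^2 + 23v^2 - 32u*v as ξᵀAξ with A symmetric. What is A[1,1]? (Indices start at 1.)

11

The coefficient of u^2 in Q is 11, and that is exactly A[1,1].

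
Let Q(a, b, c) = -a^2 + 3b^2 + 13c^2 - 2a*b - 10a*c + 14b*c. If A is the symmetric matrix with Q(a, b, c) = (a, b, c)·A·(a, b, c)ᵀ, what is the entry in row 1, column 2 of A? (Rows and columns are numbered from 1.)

The coefficient of a·b in Q is -2. For a symmetric A this equals A[1,2] + A[2,1] = 2·A[1,2].
So A[1,2] = -2/2 = -1.

-1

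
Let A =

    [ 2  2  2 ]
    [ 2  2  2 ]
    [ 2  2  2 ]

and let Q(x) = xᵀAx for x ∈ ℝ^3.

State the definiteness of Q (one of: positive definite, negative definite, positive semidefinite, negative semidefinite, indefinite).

positive semidefinite

Symmetric row and column elimination reduces A to a congruent diagonal form with pivots 2, 0, 0.
So there are 1 positive, 2 zero pivots.
Hence Q is positive semidefinite.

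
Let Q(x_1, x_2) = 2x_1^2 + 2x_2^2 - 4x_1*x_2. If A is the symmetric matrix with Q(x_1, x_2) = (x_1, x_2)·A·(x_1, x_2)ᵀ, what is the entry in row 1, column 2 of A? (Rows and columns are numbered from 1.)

-2

The coefficient of x_1·x_2 in Q is -4. For a symmetric A this equals A[1,2] + A[2,1] = 2·A[1,2].
So A[1,2] = -4/2 = -2.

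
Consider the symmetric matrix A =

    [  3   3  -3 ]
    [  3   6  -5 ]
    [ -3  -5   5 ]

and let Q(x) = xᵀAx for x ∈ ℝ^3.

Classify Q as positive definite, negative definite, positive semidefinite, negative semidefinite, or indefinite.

Leading principal minors: Δ_1 = 3, Δ_2 = 9, Δ_3 = 6.
All leading principal minors are positive, so by Sylvester's criterion Q is positive definite.

positive definite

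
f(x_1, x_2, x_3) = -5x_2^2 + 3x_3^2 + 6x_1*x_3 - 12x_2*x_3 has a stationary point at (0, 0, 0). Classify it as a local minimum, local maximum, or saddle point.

The Hessian at the origin is H = [[0, 0, 6], [0, -10, -12], [6, -12, 6]].
H is indefinite, so the origin is a saddle point.

saddle point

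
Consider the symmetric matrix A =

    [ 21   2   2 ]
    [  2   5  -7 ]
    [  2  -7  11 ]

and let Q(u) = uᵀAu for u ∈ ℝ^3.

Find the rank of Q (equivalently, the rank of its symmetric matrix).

3

Congruent diagonalization of A (simultaneous row and column reduction) yields pivots 21, 101/21, 6/101.
Counting signs: 3 positive.
The rank is the number of nonzero pivots: 3.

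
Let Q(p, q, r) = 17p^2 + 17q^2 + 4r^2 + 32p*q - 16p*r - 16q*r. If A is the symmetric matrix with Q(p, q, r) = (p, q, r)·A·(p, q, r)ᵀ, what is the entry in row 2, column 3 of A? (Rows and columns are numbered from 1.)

The coefficient of q·r in Q is -16. For a symmetric A this equals A[2,3] + A[3,2] = 2·A[2,3].
So A[2,3] = -16/2 = -8.

-8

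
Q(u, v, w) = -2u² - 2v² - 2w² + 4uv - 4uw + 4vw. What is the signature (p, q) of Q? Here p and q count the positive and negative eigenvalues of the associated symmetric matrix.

(0, 1)

The symmetric matrix is A = [[-2, 2, -2], [2, -2, 2], [-2, 2, -2]].
Congruent diagonalization of A (simultaneous row and column reduction) yields pivots -2, 0, 0.
So there are 1 negative, 2 zero pivots.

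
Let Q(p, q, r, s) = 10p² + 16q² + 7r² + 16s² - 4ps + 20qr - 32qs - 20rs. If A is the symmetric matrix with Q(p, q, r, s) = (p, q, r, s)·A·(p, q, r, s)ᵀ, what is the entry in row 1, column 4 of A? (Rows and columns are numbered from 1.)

The coefficient of p·s in Q is -4. For a symmetric A this equals A[1,4] + A[4,1] = 2·A[1,4].
So A[1,4] = -4/2 = -2.

-2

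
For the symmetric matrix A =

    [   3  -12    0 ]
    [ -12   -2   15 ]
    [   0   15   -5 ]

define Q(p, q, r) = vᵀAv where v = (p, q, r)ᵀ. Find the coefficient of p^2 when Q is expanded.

3

The coefficient of p^2 is the diagonal entry A[1,1] = 3.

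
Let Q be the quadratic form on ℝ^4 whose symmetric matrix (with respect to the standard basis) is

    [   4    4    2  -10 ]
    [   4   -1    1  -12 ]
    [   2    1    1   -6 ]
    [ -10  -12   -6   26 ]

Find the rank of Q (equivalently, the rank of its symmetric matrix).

3

Applying the same elementary operations to the rows and columns of A produces a congruent diagonal matrix with entries 4, -5, 1/5, 0.
That gives 2 positive, 1 negative, 1 zero pivots.
The rank is the number of nonzero pivots: 3.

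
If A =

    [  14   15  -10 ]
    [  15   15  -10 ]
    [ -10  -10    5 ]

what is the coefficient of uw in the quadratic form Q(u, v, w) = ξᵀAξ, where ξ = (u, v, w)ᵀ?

-20

The coefficient of uw is A[1,3] + A[3,1] = 2·(-10) = -20.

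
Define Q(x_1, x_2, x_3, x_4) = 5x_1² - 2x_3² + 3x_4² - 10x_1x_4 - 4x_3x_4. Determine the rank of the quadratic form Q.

Write A = [[5, 0, 0, -5], [0, 0, 0, 0], [0, 0, -2, -2], [-5, 0, -2, 3]].
Applying the same elementary operations to the rows and columns of A produces a congruent diagonal matrix with entries 5, 0, -2, 0.
Counting signs: 1 positive, 1 negative, 2 zero.
The rank is the number of nonzero pivots: 2.

2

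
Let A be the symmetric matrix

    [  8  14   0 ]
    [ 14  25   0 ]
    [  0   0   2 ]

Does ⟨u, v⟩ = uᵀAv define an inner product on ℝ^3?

yes

Congruent diagonalization of A (simultaneous row and column reduction) yields pivots 8, 1/2, 2.
That gives 3 positive pivots.
Hence Q is positive definite.
⟨·,·⟩ is an inner product exactly when A is positive definite.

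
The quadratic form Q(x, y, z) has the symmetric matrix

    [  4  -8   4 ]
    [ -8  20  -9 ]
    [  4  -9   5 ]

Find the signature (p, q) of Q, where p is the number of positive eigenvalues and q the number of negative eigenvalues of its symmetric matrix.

(3, 0)

Congruent diagonalization of A (simultaneous row and column reduction) yields pivots 4, 4, 3/4.
Counting signs: 3 positive.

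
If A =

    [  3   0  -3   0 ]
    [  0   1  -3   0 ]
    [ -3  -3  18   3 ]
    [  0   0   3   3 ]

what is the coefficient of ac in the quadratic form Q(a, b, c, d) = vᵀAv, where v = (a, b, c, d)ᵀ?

-6

The coefficient of ac is A[1,3] + A[3,1] = 2·(-3) = -6.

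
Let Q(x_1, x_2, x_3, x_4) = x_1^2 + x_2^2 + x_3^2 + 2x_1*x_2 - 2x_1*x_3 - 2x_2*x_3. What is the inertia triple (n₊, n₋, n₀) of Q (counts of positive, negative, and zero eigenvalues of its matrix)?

The associated matrix is A = [[1, 1, -1, 0], [1, 1, -1, 0], [-1, -1, 1, 0], [0, 0, 0, 0]].
Congruent diagonalization of A (simultaneous row and column reduction) yields pivots 1, 0, 0, 0.
Counting signs: 1 positive, 3 zero.

(1, 0, 3)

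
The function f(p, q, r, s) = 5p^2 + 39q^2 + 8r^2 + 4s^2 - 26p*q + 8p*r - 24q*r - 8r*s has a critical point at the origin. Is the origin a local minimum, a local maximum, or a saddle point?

local minimum

The Hessian at the origin is H = [[10, -26, 8, 0], [-26, 78, -24, 0], [8, -24, 16, -8], [0, 0, -8, 8]].
Congruent diagonalization of H (simultaneous row and column reduction) yields pivots 10, 52/5, 112/13, 4/7.
That gives 4 positive pivots.
H is positive definite, so the origin is a strict local minimum.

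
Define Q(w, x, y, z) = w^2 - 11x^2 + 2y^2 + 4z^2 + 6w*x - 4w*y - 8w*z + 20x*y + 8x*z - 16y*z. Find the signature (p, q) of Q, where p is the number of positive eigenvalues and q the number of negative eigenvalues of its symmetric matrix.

The associated matrix is A = [[1, 3, -2, -4], [3, -11, 10, 4], [-2, 10, 2, -8], [-4, 4, -8, 4]].
Symmetric row and column elimination reduces A to a congruent diagonal form with pivots 1, -20, 54/5, -4/27.
That gives 2 positive, 2 negative pivots.

(2, 2)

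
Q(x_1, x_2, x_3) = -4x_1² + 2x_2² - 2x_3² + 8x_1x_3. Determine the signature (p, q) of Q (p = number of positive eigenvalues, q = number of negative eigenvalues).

Write A = [[-4, 0, 4], [0, 2, 0], [4, 0, -2]].
Congruent diagonalization of A (simultaneous row and column reduction) yields pivots -4, 2, 2.
Counting signs: 2 positive, 1 negative.

(2, 1)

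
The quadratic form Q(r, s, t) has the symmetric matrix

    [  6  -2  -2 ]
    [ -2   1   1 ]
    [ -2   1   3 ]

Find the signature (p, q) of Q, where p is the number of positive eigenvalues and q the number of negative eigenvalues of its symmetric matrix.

Congruent diagonalization of A (simultaneous row and column reduction) yields pivots 6, 1/3, 2.
That gives 3 positive pivots.

(3, 0)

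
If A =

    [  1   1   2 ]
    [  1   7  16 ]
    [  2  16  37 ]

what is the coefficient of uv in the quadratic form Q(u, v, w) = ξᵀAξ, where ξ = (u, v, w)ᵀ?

The coefficient of uv is A[1,2] + A[2,1] = 2·1 = 2.

2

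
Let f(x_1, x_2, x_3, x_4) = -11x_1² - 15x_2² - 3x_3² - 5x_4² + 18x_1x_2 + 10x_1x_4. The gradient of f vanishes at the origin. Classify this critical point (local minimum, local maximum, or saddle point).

The Hessian at the origin is H = [[-22, 18, 0, 10], [18, -30, 0, 0], [0, 0, -6, 0], [10, 0, 0, -10]].
Applying the same elementary operations to the rows and columns of H produces a congruent diagonal matrix with entries -22, -168/11, -6, -15/14.
Counting signs: 4 negative.
H is negative definite, so the origin is a strict local maximum.

local maximum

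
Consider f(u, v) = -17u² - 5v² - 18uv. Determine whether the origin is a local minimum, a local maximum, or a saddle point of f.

The Hessian at the origin is H = [[-34, -18], [-18, -10]].
det H = -34·-10 − (-18)² = 16 > 0 and H[1,1] = -34 < 0, so H is negative definite.
Therefore the origin is a local maximum.

local maximum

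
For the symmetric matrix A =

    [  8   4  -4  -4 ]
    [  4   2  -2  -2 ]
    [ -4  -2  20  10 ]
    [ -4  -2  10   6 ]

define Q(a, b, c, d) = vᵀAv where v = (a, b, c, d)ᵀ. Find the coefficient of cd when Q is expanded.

The coefficient of cd is A[3,4] + A[4,3] = 2·10 = 20.

20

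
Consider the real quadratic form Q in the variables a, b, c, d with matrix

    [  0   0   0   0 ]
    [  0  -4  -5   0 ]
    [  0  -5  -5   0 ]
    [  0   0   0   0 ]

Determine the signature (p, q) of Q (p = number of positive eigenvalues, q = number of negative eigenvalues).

Symmetric row and column elimination reduces A to a congruent diagonal form with pivots 0, -4, 5/4, 0.
That gives 1 positive, 1 negative, 2 zero pivots.

(1, 1)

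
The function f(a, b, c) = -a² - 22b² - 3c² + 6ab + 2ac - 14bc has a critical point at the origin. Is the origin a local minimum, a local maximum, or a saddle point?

The Hessian at the origin is H = [[-2, 6, 2], [6, -44, -14], [2, -14, -6]].
Congruent diagonalization of H (simultaneous row and column reduction) yields pivots -2, -26, -20/13.
So there are 3 negative pivots.
H is negative definite, so the origin is a strict local maximum.

local maximum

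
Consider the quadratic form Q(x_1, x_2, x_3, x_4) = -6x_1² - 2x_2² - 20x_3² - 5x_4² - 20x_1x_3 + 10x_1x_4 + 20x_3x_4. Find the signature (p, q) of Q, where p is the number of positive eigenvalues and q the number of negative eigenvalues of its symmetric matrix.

Write A = [[-6, 0, -10, 5], [0, -2, 0, 0], [-10, 0, -20, 10], [5, 0, 10, -5]].
Row-reducing A symmetrically gives the diagonal entries -6, -2, -10/3, 0.
Counting signs: 3 negative, 1 zero.

(0, 3)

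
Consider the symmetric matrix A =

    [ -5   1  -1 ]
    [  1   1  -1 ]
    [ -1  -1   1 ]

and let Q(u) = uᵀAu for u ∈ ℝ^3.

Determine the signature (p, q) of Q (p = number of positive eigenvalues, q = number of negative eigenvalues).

Row-reducing A symmetrically gives the diagonal entries -5, 6/5, 0.
So there are 1 positive, 1 negative, 1 zero pivots.

(1, 1)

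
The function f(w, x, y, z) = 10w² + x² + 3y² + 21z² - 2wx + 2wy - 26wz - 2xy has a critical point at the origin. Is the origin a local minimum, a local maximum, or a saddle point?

The Hessian at the origin is H = [[20, -2, 2, -26], [-2, 2, -2, 0], [2, -2, 6, 0], [-26, 0, 0, 42]].
An LDLᵀ factorisation of H has diagonal entries 20, 9/5, 4, 40/9.
So there are 4 positive pivots.
H is positive definite, so the origin is a strict local minimum.

local minimum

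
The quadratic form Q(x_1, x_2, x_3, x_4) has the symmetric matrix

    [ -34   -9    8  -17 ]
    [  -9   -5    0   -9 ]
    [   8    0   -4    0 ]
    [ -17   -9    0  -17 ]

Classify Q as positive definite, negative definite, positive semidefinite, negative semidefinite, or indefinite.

negative definite

Leading principal minors: Δ_1 = -34, Δ_2 = 89, Δ_3 = -36, Δ_4 = 16.
The signs alternate starting with Δ_1 < 0, so by Sylvester's criterion Q is negative definite.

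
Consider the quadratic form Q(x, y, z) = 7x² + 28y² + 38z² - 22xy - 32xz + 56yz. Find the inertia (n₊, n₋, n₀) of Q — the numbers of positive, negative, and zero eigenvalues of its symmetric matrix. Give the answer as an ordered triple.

Write A = [[7, -11, -16], [-11, 28, 28], [-16, 28, 38]].
Applying the same elementary operations to the rows and columns of A produces a congruent diagonal matrix with entries 7, 75/7, 2/3.
Counting signs: 3 positive.

(3, 0, 0)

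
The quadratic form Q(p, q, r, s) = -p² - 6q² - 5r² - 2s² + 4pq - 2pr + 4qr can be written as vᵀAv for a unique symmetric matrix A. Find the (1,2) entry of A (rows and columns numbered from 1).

The coefficient of p·q in Q is 4. For a symmetric A this equals A[1,2] + A[2,1] = 2·A[1,2].
So A[1,2] = 4/2 = 2.

2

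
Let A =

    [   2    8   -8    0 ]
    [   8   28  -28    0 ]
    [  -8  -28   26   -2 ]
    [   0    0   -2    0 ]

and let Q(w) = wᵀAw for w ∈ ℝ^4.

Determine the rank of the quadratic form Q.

4

Row-reducing A symmetrically gives the diagonal entries 2, -4, -2, 2.
That gives 2 positive, 2 negative pivots.
The rank is the number of nonzero pivots: 4.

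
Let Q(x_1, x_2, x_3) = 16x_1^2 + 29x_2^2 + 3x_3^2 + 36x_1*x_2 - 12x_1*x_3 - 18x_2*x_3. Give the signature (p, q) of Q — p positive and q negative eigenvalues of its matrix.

The associated matrix is A = [[16, 18, -6], [18, 29, -9], [-6, -9, 3]].
Congruent diagonalization of A (simultaneous row and column reduction) yields pivots 16, 35/4, 6/35.
Counting signs: 3 positive.

(3, 0)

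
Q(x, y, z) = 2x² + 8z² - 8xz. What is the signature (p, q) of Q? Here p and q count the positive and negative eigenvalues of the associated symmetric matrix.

The associated matrix is A = [[2, 0, -4], [0, 0, 0], [-4, 0, 8]].
Row-reducing A symmetrically gives the diagonal entries 2, 0, 0.
Counting signs: 1 positive, 2 zero.

(1, 0)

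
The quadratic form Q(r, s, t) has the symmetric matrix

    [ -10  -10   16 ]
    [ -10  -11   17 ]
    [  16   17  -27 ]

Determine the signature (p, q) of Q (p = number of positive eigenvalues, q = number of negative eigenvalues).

(0, 3)

Row-reducing A symmetrically gives the diagonal entries -10, -1, -2/5.
So there are 3 negative pivots.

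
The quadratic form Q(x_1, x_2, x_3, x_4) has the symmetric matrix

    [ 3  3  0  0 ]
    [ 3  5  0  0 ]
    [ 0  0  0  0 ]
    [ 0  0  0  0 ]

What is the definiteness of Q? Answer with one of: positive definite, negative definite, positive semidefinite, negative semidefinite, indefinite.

positive semidefinite

Applying the same elementary operations to the rows and columns of A produces a congruent diagonal matrix with entries 3, 2, 0, 0.
So there are 2 positive, 2 zero pivots.
Hence Q is positive semidefinite.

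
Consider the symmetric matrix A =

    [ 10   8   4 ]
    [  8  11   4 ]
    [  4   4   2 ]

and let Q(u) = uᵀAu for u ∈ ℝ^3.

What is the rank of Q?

3

Congruent diagonalization of A (simultaneous row and column reduction) yields pivots 10, 23/5, 6/23.
So there are 3 positive pivots.
The rank is the number of nonzero pivots: 3.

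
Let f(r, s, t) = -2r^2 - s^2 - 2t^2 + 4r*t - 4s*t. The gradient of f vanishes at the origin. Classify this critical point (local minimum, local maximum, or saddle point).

saddle point

The Hessian at the origin is H = [[-4, 0, 4], [0, -2, -4], [4, -4, -4]].
Applying the same elementary operations to the rows and columns of H produces a congruent diagonal matrix with entries -4, -2, 8.
Counting signs: 1 positive, 2 negative.
H is indefinite, so the origin is a saddle point.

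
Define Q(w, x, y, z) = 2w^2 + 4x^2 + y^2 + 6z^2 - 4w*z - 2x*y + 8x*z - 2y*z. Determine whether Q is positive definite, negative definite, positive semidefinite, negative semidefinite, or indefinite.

The symmetric matrix is A = [[2, 0, 0, -2], [0, 4, -1, 4], [0, -1, 1, -1], [-2, 4, -1, 6]].
Row-reducing A symmetrically gives the diagonal entries 2, 4, 3/4, 0.
So there are 3 positive, 1 zero pivots.
Hence Q is positive semidefinite.

positive semidefinite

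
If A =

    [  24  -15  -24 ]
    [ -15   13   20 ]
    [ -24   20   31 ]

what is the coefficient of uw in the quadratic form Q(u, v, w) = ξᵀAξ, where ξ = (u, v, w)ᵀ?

-48

The coefficient of uw is A[1,3] + A[3,1] = 2·(-24) = -48.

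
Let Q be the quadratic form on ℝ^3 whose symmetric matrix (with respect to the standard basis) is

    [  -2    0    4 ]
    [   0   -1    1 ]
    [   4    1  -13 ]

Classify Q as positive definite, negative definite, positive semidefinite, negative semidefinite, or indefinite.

negative definite

Leading principal minors: Δ_1 = -2, Δ_2 = 2, Δ_3 = -8.
The signs alternate starting with Δ_1 < 0, so by Sylvester's criterion Q is negative definite.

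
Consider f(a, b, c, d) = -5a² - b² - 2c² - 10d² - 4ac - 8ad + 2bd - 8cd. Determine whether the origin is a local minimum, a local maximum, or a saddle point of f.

The Hessian at the origin is H = [[-10, 0, -4, -8], [0, -2, 0, 2], [-4, 0, -4, -8], [-8, 2, -8, -20]].
Symmetric row and column elimination reduces H to a congruent diagonal form with pivots -10, -2, -12/5, -2.
That gives 4 negative pivots.
H is negative definite, so the origin is a strict local maximum.

local maximum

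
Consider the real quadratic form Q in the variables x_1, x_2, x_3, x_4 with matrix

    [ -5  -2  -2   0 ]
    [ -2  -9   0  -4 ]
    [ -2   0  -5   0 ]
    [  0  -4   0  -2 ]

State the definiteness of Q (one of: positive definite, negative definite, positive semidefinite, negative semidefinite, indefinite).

negative definite

Leading principal minors: Δ_1 = -5, Δ_2 = 41, Δ_3 = -169, Δ_4 = 2.
The signs alternate starting with Δ_1 < 0, so by Sylvester's criterion Q is negative definite.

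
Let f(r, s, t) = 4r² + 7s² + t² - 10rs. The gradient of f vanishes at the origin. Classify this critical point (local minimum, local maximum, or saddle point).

local minimum

The Hessian at the origin is H = [[8, -10, 0], [-10, 14, 0], [0, 0, 2]].
Congruent diagonalization of H (simultaneous row and column reduction) yields pivots 8, 3/2, 2.
So there are 3 positive pivots.
H is positive definite, so the origin is a strict local minimum.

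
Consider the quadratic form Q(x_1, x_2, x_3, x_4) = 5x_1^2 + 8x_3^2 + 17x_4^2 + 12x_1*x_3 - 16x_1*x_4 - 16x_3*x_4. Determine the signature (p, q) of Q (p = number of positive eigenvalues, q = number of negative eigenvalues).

(3, 0)

The associated matrix is A = [[5, 0, 6, -8], [0, 0, 0, 0], [6, 0, 8, -8], [-8, 0, -8, 17]].
Applying the same elementary operations to the rows and columns of A produces a congruent diagonal matrix with entries 5, 0, 4/5, 1.
So there are 3 positive, 1 zero pivots.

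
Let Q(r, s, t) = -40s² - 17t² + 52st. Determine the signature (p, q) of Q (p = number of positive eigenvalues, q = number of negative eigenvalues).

(0, 2)

The associated matrix is A = [[0, 0, 0], [0, -40, 26], [0, 26, -17]].
Congruent diagonalization of A (simultaneous row and column reduction) yields pivots 0, -40, -1/10.
That gives 2 negative, 1 zero pivots.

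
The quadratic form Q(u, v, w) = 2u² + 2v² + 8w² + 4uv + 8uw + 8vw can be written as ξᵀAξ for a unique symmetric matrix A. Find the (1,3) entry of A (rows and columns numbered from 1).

4

The coefficient of u·w in Q is 8. For a symmetric A this equals A[1,3] + A[3,1] = 2·A[1,3].
So A[1,3] = 8/2 = 4.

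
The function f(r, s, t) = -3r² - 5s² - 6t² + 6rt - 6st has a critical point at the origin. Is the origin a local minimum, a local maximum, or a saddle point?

The Hessian at the origin is H = [[-6, 0, 6], [0, -10, -6], [6, -6, -12]].
Congruent diagonalization of H (simultaneous row and column reduction) yields pivots -6, -10, -12/5.
That gives 3 negative pivots.
H is negative definite, so the origin is a strict local maximum.

local maximum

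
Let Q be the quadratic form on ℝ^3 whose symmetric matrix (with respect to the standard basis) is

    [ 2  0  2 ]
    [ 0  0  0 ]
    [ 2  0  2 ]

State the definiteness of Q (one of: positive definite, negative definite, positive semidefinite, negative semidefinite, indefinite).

Symmetric row and column elimination reduces A to a congruent diagonal form with pivots 2, 0, 0.
That gives 1 positive, 2 zero pivots.
Hence Q is positive semidefinite.

positive semidefinite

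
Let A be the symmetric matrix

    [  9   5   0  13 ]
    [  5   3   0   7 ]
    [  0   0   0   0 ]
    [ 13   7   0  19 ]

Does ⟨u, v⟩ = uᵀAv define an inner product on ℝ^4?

Symmetric row and column elimination reduces A to a congruent diagonal form with pivots 9, 2/9, 0, 0.
Counting signs: 2 positive, 2 zero.
Hence Q is positive semidefinite.
⟨·,·⟩ is an inner product exactly when A is positive definite.

no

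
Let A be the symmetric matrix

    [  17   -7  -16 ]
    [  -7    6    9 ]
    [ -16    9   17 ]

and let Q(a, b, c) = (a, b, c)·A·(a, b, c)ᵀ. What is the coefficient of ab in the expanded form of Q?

-14

The coefficient of ab is A[1,2] + A[2,1] = 2·(-7) = -14.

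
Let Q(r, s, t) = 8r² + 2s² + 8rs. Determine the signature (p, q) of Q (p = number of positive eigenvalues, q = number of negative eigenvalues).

(1, 0)

Write A = [[8, 4, 0], [4, 2, 0], [0, 0, 0]].
Congruent diagonalization of A (simultaneous row and column reduction) yields pivots 8, 0, 0.
That gives 1 positive, 2 zero pivots.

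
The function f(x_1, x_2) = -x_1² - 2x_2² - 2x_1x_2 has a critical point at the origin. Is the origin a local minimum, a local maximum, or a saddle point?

local maximum

The Hessian at the origin is H = [[-2, -2], [-2, -4]].
det H = -2·-4 − (-2)² = 4 > 0 and H[1,1] = -2 < 0, so H is negative definite.
Therefore the origin is a local maximum.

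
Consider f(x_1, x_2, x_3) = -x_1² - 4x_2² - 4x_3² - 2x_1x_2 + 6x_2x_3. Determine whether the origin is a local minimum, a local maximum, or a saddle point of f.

The Hessian at the origin is H = [[-2, -2, 0], [-2, -8, 6], [0, 6, -8]].
Row-reducing H symmetrically gives the diagonal entries -2, -6, -2.
That gives 3 negative pivots.
H is negative definite, so the origin is a strict local maximum.

local maximum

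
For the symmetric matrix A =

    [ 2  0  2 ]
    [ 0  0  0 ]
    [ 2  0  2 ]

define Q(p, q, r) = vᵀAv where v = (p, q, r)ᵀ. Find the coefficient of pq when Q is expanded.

0

The coefficient of pq is A[1,2] + A[2,1] = 2·0 = 0.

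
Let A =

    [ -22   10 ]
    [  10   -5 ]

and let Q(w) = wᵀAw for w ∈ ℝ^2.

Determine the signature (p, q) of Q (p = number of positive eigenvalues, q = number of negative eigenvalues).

An LDLᵀ factorisation of A has diagonal entries -22, -5/11.
So there are 2 negative pivots.

(0, 2)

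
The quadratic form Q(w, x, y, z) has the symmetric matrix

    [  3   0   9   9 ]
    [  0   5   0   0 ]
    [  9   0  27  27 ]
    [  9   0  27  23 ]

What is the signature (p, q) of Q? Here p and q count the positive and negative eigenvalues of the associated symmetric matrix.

(2, 1)

Applying the same elementary operations to the rows and columns of A produces a congruent diagonal matrix with entries 3, 5, 0, -4.
That gives 2 positive, 1 negative, 1 zero pivots.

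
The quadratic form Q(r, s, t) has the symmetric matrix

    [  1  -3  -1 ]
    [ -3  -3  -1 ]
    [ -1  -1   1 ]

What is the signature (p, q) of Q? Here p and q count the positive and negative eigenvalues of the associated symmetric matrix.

(2, 1)

Symmetric row and column elimination reduces A to a congruent diagonal form with pivots 1, -12, 4/3.
Counting signs: 2 positive, 1 negative.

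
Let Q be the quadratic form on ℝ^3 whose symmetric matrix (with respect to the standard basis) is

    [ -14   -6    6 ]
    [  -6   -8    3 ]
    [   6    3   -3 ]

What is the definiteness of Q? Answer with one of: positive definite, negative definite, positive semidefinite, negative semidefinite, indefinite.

negative definite

An LDLᵀ factorisation of A has diagonal entries -14, -38/7, -15/38.
That gives 3 negative pivots.
Hence Q is negative definite.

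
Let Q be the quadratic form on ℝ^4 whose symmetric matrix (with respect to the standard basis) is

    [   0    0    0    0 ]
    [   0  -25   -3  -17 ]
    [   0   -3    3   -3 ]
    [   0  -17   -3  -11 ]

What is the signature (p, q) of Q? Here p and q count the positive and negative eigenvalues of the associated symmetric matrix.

Row-reducing A symmetrically gives the diagonal entries 0, -25, 84/25, 2/7.
That gives 2 positive, 1 negative, 1 zero pivots.

(2, 1)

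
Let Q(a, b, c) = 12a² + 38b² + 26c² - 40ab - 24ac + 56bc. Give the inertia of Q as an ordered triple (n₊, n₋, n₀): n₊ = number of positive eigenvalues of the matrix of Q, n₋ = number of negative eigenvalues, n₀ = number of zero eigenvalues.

(3, 0, 0)

The symmetric matrix is A = [[12, -20, -12], [-20, 38, 28], [-12, 28, 26]].
Symmetric row and column elimination reduces A to a congruent diagonal form with pivots 12, 14/3, 2/7.
Counting signs: 3 positive.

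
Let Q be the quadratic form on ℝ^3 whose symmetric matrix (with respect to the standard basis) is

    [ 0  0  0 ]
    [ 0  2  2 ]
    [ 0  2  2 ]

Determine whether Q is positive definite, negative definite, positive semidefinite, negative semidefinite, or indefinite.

Symmetric row and column elimination reduces A to a congruent diagonal form with pivots 0, 2, 0.
That gives 1 positive, 2 zero pivots.
Hence Q is positive semidefinite.

positive semidefinite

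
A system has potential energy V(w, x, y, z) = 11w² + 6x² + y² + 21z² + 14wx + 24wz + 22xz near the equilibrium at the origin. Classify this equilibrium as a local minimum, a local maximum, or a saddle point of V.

local minimum

The Hessian at the origin is H = [[22, 14, 0, 24], [14, 12, 0, 22], [0, 0, 2, 0], [24, 22, 0, 42]].
Applying the same elementary operations to the rows and columns of H produces a congruent diagonal matrix with entries 22, 34/11, 2, 20/17.
So there are 4 positive pivots.
H is positive definite, so the origin is a strict local minimum.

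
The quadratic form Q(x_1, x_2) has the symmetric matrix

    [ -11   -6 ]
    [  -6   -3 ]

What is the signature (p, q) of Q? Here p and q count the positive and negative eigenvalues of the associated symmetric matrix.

Applying the same elementary operations to the rows and columns of A produces a congruent diagonal matrix with entries -11, 3/11.
Counting signs: 1 positive, 1 negative.

(1, 1)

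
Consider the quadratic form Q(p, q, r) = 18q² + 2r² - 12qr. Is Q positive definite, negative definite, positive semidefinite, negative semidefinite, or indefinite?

The associated matrix is A = [[0, 0, 0], [0, 18, -6], [0, -6, 2]].
Symmetric row and column elimination reduces A to a congruent diagonal form with pivots 0, 18, 0.
Counting signs: 1 positive, 2 zero.
Hence Q is positive semidefinite.

positive semidefinite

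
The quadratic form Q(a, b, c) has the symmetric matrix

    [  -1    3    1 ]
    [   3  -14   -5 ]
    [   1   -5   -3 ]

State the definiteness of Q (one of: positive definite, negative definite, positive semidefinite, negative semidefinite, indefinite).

An LDLᵀ factorisation of A has diagonal entries -1, -5, -6/5.
So there are 3 negative pivots.
Hence Q is negative definite.

negative definite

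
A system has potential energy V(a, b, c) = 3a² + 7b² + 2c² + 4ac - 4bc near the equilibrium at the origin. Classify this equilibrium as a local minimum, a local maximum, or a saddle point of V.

local minimum

The Hessian at the origin is H = [[6, 0, 4], [0, 14, -4], [4, -4, 4]].
Row-reducing H symmetrically gives the diagonal entries 6, 14, 4/21.
So there are 3 positive pivots.
H is positive definite, so the origin is a strict local minimum.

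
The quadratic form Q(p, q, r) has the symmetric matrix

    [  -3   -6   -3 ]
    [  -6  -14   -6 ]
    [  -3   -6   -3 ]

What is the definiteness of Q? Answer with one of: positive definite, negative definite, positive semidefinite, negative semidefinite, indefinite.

Applying the same elementary operations to the rows and columns of A produces a congruent diagonal matrix with entries -3, -2, 0.
That gives 2 negative, 1 zero pivots.
Hence Q is negative semidefinite.

negative semidefinite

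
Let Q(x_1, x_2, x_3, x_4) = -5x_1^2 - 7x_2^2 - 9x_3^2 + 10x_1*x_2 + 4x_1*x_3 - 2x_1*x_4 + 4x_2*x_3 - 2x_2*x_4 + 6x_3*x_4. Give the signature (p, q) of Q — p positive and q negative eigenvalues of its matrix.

The symmetric matrix is A = [[-5, 5, 2, -1], [5, -7, 2, -1], [2, 2, -9, 3], [-1, -1, 3, 0]].
An LDLᵀ factorisation of A has diagonal entries -5, -2, -1/5, 12.
Counting signs: 1 positive, 3 negative.

(1, 3)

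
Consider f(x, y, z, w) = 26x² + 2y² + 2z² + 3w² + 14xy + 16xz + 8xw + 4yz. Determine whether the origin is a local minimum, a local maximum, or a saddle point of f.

saddle point

The Hessian at the origin is H = [[52, 14, 16, 8], [14, 4, 4, 0], [16, 4, 4, 0], [8, 0, 0, 6]].
Row-reducing H symmetrically gives the diagonal entries 52, 3/13, -4/3, 6.
Counting signs: 3 positive, 1 negative.
H is indefinite, so the origin is a saddle point.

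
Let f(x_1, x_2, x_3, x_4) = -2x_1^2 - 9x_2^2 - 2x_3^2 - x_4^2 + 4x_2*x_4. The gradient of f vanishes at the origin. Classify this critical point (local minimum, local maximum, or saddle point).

local maximum

The Hessian at the origin is H = [[-4, 0, 0, 0], [0, -18, 0, 4], [0, 0, -4, 0], [0, 4, 0, -2]].
Applying the same elementary operations to the rows and columns of H produces a congruent diagonal matrix with entries -4, -18, -4, -10/9.
Counting signs: 4 negative.
H is negative definite, so the origin is a strict local maximum.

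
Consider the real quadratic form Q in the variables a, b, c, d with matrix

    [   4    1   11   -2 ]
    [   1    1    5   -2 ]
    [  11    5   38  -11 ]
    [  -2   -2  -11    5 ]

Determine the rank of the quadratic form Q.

3

Symmetric row and column elimination reduces A to a congruent diagonal form with pivots 4, 3/4, 1, 0.
Counting signs: 3 positive, 1 zero.
The rank is the number of nonzero pivots: 3.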